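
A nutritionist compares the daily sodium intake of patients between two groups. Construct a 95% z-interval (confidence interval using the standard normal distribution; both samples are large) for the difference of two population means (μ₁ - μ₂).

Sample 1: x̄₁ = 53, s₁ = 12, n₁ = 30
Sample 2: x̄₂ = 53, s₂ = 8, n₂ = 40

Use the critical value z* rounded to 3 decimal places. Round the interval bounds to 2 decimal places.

Both samples are large (n₁ = 30 ≥ 30, n₂ = 40 ≥ 30), so a z-interval for the difference of means applies.

Point estimate: x̄₁ - x̄₂ = 53 - 53 = 0

Standard error: SE = √(s₁²/n₁ + s₂²/n₂)
= √(12²/30 + 8²/40)
= √(4.800000 + 1.600000)
= 2.529822

For 95% confidence, z* = 1.96 (from standard normal table)
Margin of error: E = z* × SE = 1.96 × 2.529822 = 4.9585

Z-interval: (x̄₁ - x̄₂) ± E = 0 ± 4.9585 = (-4.9585, 4.9585)

Rounded to 2 decimal places:

(-4.96, 4.96)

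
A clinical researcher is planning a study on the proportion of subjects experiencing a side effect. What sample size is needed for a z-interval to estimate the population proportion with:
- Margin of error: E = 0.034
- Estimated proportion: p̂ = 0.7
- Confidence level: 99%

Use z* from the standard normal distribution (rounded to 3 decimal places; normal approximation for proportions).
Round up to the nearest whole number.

Using z* for proportion z-interval (normal approximation).

For 99% confidence, z* = 2.576 (from standard normal table)

Sample size formula for proportion z-interval: n = z*²p̂(1-p̂)/E²

n = 2.576² × 0.7 × 0.3 / 0.034²
  = 6.635776 × 0.21 / 0.001156
  = 1205.4610

Round up to the nearest whole number: n = 1206

1206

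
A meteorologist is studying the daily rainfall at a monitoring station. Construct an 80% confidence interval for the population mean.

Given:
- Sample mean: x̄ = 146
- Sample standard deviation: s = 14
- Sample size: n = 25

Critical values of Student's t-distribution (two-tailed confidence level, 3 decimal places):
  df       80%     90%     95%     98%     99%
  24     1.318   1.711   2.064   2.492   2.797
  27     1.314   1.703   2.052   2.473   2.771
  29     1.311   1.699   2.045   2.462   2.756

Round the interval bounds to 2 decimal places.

The population standard deviation σ is unknown (only the sample standard deviation s is given), so use a t-interval with df = n - 1 = 25 - 1 = 24.

For 80% confidence with df = 24, t* = 1.318 (from t-table)

Standard error: SE = s/√n = 14/√25 = 2.800000

Margin of error: E = t* × SE = 1.318 × 2.800000 = 3.6904

T-interval: x̄ ± E = 146 ± 3.6904 = (142.3096, 149.6904)

Rounded to 2 decimal places:

(142.31, 149.69)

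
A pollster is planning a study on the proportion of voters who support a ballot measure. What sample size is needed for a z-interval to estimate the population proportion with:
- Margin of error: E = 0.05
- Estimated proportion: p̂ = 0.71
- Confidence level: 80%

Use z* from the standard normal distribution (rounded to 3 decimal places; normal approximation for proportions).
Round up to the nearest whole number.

Using z* for proportion z-interval (normal approximation).

For 80% confidence, z* = 1.282 (from standard normal table)

Sample size formula for proportion z-interval: n = z*²p̂(1-p̂)/E²

n = 1.282² × 0.71 × 0.29 / 0.05²
  = 1.643524 × 0.2059 / 0.0025
  = 135.3606

Round up to the nearest whole number: n = 136

136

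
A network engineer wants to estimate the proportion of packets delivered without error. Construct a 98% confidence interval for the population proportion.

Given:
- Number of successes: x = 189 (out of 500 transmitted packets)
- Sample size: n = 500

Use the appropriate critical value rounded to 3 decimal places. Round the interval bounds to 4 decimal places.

Sample proportion: p̂ = 189/500 = 0.378000

Check conditions for normal approximation:
  np̂ = 189 ≥ 10 ✓
  n(1-p̂) = 311 ≥ 10 ✓

The sample is large enough, so use a z-interval (normal approximation) for the proportion.

For 98% confidence, z* = 2.326 (from standard normal table)

Standard error: SE = √(p̂(1-p̂)/n) = √(0.378000×0.622000/500) = 0.02168483

Margin of error: E = z* × SE = 2.326 × 0.02168483 = 0.050439

Z-interval: p̂ ± E = 0.378000 ± 0.050439 = (0.327561, 0.428439)

Rounded to 4 decimal places:

(0.3276, 0.4284)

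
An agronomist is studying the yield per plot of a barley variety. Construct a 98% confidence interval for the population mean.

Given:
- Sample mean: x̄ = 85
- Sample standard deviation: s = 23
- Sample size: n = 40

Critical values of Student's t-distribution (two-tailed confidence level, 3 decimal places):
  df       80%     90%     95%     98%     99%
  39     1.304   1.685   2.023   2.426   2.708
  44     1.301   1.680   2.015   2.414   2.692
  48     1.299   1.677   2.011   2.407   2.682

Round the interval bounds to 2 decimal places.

The population standard deviation σ is unknown (only the sample standard deviation s is given), so use a t-interval with df = n - 1 = 40 - 1 = 39.

For 98% confidence with df = 39, t* = 2.426 (from t-table)

Standard error: SE = s/√n = 23/√40 = 3.636619

Margin of error: E = t* × SE = 2.426 × 3.636619 = 8.8224

T-interval: x̄ ± E = 85 ± 8.8224 = (76.1776, 93.8224)

Rounded to 2 decimal places:

(76.18, 93.82)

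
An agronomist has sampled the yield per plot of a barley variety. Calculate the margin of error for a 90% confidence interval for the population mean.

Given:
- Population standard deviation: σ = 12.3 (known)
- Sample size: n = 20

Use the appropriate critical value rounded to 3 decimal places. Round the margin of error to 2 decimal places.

The population standard deviation σ is known, so use the z-interval margin of error formula.

For 90% confidence, z* = 1.645 (from standard normal table)

Margin of error formula for z-interval: E = z* × σ/√n

E = 1.645 × 12.3/√20
  = 1.645 × 2.750364
  = 4.5243

Rounded to 2 decimal places:

4.52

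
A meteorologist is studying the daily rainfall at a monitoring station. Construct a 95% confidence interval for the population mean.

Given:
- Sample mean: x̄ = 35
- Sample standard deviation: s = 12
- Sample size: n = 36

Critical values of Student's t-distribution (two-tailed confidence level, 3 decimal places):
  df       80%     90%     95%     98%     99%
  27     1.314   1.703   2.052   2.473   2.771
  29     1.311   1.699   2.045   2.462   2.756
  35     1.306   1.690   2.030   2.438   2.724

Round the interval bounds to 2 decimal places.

The population standard deviation σ is unknown (only the sample standard deviation s is given), so use a t-interval with df = n - 1 = 36 - 1 = 35.

For 95% confidence with df = 35, t* = 2.030 (from t-table)

Standard error: SE = s/√n = 12/√36 = 2.000000

Margin of error: E = t* × SE = 2.030 × 2.000000 = 4.0600

T-interval: x̄ ± E = 35 ± 4.0600 = (30.9400, 39.0600)

Rounded to 2 decimal places:

(30.94, 39.06)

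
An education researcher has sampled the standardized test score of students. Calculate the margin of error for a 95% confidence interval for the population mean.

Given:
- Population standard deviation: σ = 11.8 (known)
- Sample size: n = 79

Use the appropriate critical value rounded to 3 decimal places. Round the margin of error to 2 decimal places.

The population standard deviation σ is known, so use the z-interval margin of error formula.

For 95% confidence, z* = 1.96 (from standard normal table)

Margin of error formula for z-interval: E = z* × σ/√n

E = 1.96 × 11.8/√79
  = 1.96 × 1.327604
  = 2.6021

Rounded to 2 decimal places:

2.60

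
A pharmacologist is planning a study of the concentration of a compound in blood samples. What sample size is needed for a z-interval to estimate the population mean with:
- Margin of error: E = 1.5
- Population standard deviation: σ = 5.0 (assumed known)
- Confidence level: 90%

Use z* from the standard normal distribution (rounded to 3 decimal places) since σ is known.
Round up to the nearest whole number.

Using z* since population σ is known (z-interval formula).

For 90% confidence, z* = 1.645 (from standard normal table)

Sample size formula for z-interval: n = (z*σ/E)²

n = (1.645 × 5.0 / 1.5)²
  = (5.483333)²
  = 30.0669

Round up to the nearest whole number: n = 31

31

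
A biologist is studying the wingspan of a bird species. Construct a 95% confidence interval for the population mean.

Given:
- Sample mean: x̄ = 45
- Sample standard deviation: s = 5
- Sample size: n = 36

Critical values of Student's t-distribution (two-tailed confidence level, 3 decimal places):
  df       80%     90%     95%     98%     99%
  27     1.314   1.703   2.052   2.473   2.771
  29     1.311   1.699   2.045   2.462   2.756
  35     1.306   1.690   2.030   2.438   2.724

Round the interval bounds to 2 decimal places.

The population standard deviation σ is unknown (only the sample standard deviation s is given), so use a t-interval with df = n - 1 = 36 - 1 = 35.

For 95% confidence with df = 35, t* = 2.030 (from t-table)

Standard error: SE = s/√n = 5/√36 = 0.833333

Margin of error: E = t* × SE = 2.030 × 0.833333 = 1.6917

T-interval: x̄ ± E = 45 ± 1.6917 = (43.3083, 46.6917)

Rounded to 2 decimal places:

(43.31, 46.69)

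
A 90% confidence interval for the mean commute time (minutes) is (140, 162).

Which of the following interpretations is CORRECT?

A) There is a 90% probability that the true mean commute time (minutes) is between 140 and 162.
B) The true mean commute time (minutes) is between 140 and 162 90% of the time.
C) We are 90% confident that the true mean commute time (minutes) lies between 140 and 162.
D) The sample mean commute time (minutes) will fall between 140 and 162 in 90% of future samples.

A confidence interval represents our confidence in the procedure, not a probability statement about the parameter.

Key concept: If we repeated this sampling process many times and computed a 90% CI each time, about 90% of those intervals would contain the true population parameter.

For this specific interval (140, 162):
- Midpoint (point estimate): 151
- Margin of error: 11

The correct interpretation is the one stating confidence that the true parameter lies in the interval — option C.

C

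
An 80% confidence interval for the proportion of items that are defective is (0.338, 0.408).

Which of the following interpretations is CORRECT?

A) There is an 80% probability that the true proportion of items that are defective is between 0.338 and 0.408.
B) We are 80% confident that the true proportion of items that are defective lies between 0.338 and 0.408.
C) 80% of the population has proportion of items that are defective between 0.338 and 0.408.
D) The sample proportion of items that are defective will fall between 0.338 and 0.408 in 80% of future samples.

A confidence interval represents our confidence in the procedure, not a probability statement about the parameter.

Key concept: If we repeated this sampling process many times and computed an 80% CI each time, about 80% of those intervals would contain the true population parameter.

For this specific interval (0.338, 0.408):
- Midpoint (point estimate): 0.373
- Margin of error: 0.035

The correct interpretation is the one stating confidence that the true parameter lies in the interval — option B.

B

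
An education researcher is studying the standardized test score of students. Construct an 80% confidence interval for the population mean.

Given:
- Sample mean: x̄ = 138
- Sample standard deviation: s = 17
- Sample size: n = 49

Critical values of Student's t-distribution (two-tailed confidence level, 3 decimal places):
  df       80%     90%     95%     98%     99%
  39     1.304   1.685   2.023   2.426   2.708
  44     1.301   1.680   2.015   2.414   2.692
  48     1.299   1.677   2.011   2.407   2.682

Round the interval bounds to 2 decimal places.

The population standard deviation σ is unknown (only the sample standard deviation s is given), so use a t-interval with df = n - 1 = 49 - 1 = 48.

For 80% confidence with df = 48, t* = 1.299 (from t-table)

Standard error: SE = s/√n = 17/√49 = 2.428571

Margin of error: E = t* × SE = 1.299 × 2.428571 = 3.1547

T-interval: x̄ ± E = 138 ± 3.1547 = (134.8453, 141.1547)

Rounded to 2 decimal places:

(134.85, 141.15)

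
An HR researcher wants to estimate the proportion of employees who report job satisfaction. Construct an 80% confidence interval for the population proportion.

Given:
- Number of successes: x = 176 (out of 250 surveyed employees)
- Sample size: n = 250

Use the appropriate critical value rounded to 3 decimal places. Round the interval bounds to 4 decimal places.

Sample proportion: p̂ = 176/250 = 0.704000

Check conditions for normal approximation:
  np̂ = 176 ≥ 10 ✓
  n(1-p̂) = 74 ≥ 10 ✓

The sample is large enough, so use a z-interval (normal approximation) for the proportion.

For 80% confidence, z* = 1.282 (from standard normal table)

Standard error: SE = √(p̂(1-p̂)/n) = √(0.704000×0.296000/250) = 0.02887102

Margin of error: E = z* × SE = 1.282 × 0.02887102 = 0.037013

Z-interval: p̂ ± E = 0.704000 ± 0.037013 = (0.666987, 0.741013)

Rounded to 4 decimal places:

(0.6670, 0.7410)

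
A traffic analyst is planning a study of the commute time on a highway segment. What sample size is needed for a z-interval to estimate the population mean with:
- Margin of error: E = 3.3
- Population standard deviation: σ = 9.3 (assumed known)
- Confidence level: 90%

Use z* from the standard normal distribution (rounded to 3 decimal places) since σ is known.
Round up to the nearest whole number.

Using z* since population σ is known (z-interval formula).

For 90% confidence, z* = 1.645 (from standard normal table)

Sample size formula for z-interval: n = (z*σ/E)²

n = (1.645 × 9.3 / 3.3)²
  = (4.635909)²
  = 21.4917

Round up to the nearest whole number: n = 22

22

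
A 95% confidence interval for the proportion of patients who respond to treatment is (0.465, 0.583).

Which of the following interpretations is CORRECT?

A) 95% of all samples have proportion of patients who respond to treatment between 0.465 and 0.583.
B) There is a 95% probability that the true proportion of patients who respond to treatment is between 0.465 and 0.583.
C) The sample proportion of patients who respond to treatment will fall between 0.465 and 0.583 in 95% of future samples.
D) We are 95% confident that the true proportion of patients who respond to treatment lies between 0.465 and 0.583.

A confidence interval represents our confidence in the procedure, not a probability statement about the parameter.

Key concept: If we repeated this sampling process many times and computed a 95% CI each time, about 95% of those intervals would contain the true population parameter.

For this specific interval (0.465, 0.583):
- Midpoint (point estimate): 0.524
- Margin of error: 0.059

The correct interpretation is the one stating confidence that the true parameter lies in the interval — option D.

D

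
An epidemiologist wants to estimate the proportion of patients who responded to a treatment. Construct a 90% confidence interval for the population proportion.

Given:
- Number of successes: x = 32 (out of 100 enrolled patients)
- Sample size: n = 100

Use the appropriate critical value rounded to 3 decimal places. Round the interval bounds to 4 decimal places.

Sample proportion: p̂ = 32/100 = 0.320000

Check conditions for normal approximation:
  np̂ = 32 ≥ 10 ✓
  n(1-p̂) = 68 ≥ 10 ✓

The sample is large enough, so use a z-interval (normal approximation) for the proportion.

For 90% confidence, z* = 1.645 (from standard normal table)

Standard error: SE = √(p̂(1-p̂)/n) = √(0.320000×0.680000/100) = 0.04664762

Margin of error: E = z* × SE = 1.645 × 0.04664762 = 0.076735

Z-interval: p̂ ± E = 0.320000 ± 0.076735 = (0.243265, 0.396735)

Rounded to 4 decimal places:

(0.2433, 0.3967)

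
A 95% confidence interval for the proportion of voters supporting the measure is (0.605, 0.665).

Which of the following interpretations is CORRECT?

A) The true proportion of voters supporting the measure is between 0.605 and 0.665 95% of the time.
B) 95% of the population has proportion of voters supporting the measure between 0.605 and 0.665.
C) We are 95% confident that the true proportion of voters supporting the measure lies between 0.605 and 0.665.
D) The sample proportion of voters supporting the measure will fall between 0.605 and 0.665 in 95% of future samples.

A confidence interval represents our confidence in the procedure, not a probability statement about the parameter.

Key concept: If we repeated this sampling process many times and computed a 95% CI each time, about 95% of those intervals would contain the true population parameter.

For this specific interval (0.605, 0.665):
- Midpoint (point estimate): 0.635
- Margin of error: 0.03

The correct interpretation is the one stating confidence that the true parameter lies in the interval — option C.

C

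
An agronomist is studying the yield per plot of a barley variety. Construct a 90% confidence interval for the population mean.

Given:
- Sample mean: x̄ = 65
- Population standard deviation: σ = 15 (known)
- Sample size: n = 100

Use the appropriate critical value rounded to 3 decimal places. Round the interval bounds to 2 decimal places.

The population standard deviation σ is known, so use a z-interval (standard normal critical value).

For 90% confidence, z* = 1.645 (from standard normal table)

Standard error: SE = σ/√n = 15/√100 = 1.500000

Margin of error: E = z* × SE = 1.645 × 1.500000 = 2.4675

Z-interval: x̄ ± E = 65 ± 2.4675 = (62.5325, 67.4675)

Rounded to 2 decimal places:

(62.53, 67.47)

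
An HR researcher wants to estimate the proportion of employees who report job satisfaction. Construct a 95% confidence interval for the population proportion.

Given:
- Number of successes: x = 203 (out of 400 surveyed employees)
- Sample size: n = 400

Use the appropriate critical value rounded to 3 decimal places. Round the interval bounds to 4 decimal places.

Sample proportion: p̂ = 203/400 = 0.507500

Check conditions for normal approximation:
  np̂ = 203 ≥ 10 ✓
  n(1-p̂) = 197 ≥ 10 ✓

The sample is large enough, so use a z-interval (normal approximation) for the proportion.

For 95% confidence, z* = 1.96 (from standard normal table)

Standard error: SE = √(p̂(1-p̂)/n) = √(0.507500×0.492500/400) = 0.02499719

Margin of error: E = z* × SE = 1.96 × 0.02499719 = 0.048994

Z-interval: p̂ ± E = 0.507500 ± 0.048994 = (0.458506, 0.556494)

Rounded to 4 decimal places:

(0.4585, 0.5565)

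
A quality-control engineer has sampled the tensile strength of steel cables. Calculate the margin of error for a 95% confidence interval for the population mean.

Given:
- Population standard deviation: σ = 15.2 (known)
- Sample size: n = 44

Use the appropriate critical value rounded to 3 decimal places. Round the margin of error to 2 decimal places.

The population standard deviation σ is known, so use the z-interval margin of error formula.

For 95% confidence, z* = 1.96 (from standard normal table)

Margin of error formula for z-interval: E = z* × σ/√n

E = 1.96 × 15.2/√44
  = 1.96 × 2.291486
  = 4.4913

Rounded to 2 decimal places:

4.49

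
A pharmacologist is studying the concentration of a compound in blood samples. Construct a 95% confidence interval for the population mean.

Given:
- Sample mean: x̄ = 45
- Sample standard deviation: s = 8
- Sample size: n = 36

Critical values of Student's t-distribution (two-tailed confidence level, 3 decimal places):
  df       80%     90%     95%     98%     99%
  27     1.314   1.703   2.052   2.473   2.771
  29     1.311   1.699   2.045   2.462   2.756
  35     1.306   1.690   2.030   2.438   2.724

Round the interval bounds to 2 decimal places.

The population standard deviation σ is unknown (only the sample standard deviation s is given), so use a t-interval with df = n - 1 = 36 - 1 = 35.

For 95% confidence with df = 35, t* = 2.030 (from t-table)

Standard error: SE = s/√n = 8/√36 = 1.333333

Margin of error: E = t* × SE = 2.030 × 1.333333 = 2.7067

T-interval: x̄ ± E = 45 ± 2.7067 = (42.2933, 47.7067)

Rounded to 2 decimal places:

(42.29, 47.71)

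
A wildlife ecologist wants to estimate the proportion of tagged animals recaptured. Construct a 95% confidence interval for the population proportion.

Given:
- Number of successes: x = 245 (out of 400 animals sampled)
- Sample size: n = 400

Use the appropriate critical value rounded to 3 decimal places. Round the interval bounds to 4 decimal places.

Sample proportion: p̂ = 245/400 = 0.612500

Check conditions for normal approximation:
  np̂ = 245 ≥ 10 ✓
  n(1-p̂) = 155 ≥ 10 ✓

The sample is large enough, so use a z-interval (normal approximation) for the proportion.

For 95% confidence, z* = 1.96 (from standard normal table)

Standard error: SE = √(p̂(1-p̂)/n) = √(0.612500×0.387500/400) = 0.02435897

Margin of error: E = z* × SE = 1.96 × 0.02435897 = 0.047744

Z-interval: p̂ ± E = 0.612500 ± 0.047744 = (0.564756, 0.660244)

Rounded to 4 decimal places:

(0.5648, 0.6602)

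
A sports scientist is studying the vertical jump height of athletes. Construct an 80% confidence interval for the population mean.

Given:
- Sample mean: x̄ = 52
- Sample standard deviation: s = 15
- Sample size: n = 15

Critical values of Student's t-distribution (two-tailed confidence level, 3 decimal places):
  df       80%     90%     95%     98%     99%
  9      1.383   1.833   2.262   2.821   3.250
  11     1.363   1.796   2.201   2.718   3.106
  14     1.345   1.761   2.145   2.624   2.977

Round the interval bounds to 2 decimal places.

The population standard deviation σ is unknown (only the sample standard deviation s is given), so use a t-interval with df = n - 1 = 15 - 1 = 14.

For 80% confidence with df = 14, t* = 1.345 (from t-table)

Standard error: SE = s/√n = 15/√15 = 3.872983

Margin of error: E = t* × SE = 1.345 × 3.872983 = 5.2092

T-interval: x̄ ± E = 52 ± 5.2092 = (46.7908, 57.2092)

Rounded to 2 decimal places:

(46.79, 57.21)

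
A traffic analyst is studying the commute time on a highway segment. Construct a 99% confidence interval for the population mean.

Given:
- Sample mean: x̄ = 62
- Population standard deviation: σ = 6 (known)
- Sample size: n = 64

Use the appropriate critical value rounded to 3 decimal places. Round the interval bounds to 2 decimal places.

The population standard deviation σ is known, so use a z-interval (standard normal critical value).

For 99% confidence, z* = 2.576 (from standard normal table)

Standard error: SE = σ/√n = 6/√64 = 0.750000

Margin of error: E = z* × SE = 2.576 × 0.750000 = 1.9320

Z-interval: x̄ ± E = 62 ± 1.9320 = (60.0680, 63.9320)

Rounded to 2 decimal places:

(60.07, 63.93)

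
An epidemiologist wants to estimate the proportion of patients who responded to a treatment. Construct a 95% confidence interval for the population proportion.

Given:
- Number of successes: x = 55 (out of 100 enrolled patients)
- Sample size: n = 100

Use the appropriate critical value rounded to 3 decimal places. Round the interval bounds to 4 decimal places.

Sample proportion: p̂ = 55/100 = 0.550000

Check conditions for normal approximation:
  np̂ = 55 ≥ 10 ✓
  n(1-p̂) = 45 ≥ 10 ✓

The sample is large enough, so use a z-interval (normal approximation) for the proportion.

For 95% confidence, z* = 1.96 (from standard normal table)

Standard error: SE = √(p̂(1-p̂)/n) = √(0.550000×0.450000/100) = 0.04974937

Margin of error: E = z* × SE = 1.96 × 0.04974937 = 0.097509

Z-interval: p̂ ± E = 0.550000 ± 0.097509 = (0.452491, 0.647509)

Rounded to 4 decimal places:

(0.4525, 0.6475)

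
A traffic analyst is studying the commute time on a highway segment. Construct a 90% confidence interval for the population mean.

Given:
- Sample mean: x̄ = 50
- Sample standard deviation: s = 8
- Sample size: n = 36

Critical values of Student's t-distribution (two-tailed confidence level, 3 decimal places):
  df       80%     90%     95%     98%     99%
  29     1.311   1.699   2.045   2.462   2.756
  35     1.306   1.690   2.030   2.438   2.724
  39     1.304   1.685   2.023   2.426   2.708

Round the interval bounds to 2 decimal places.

The population standard deviation σ is unknown (only the sample standard deviation s is given), so use a t-interval with df = n - 1 = 36 - 1 = 35.

For 90% confidence with df = 35, t* = 1.690 (from t-table)

Standard error: SE = s/√n = 8/√36 = 1.333333

Margin of error: E = t* × SE = 1.690 × 1.333333 = 2.2533

T-interval: x̄ ± E = 50 ± 2.2533 = (47.7467, 52.2533)

Rounded to 2 decimal places:

(47.75, 52.25)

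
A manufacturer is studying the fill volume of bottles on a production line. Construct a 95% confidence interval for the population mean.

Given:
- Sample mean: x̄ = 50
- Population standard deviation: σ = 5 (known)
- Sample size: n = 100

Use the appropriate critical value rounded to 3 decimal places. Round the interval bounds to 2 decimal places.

The population standard deviation σ is known, so use a z-interval (standard normal critical value).

For 95% confidence, z* = 1.96 (from standard normal table)

Standard error: SE = σ/√n = 5/√100 = 0.500000

Margin of error: E = z* × SE = 1.96 × 0.500000 = 0.9800

Z-interval: x̄ ± E = 50 ± 0.9800 = (49.0200, 50.9800)

Rounded to 2 decimal places:

(49.02, 50.98)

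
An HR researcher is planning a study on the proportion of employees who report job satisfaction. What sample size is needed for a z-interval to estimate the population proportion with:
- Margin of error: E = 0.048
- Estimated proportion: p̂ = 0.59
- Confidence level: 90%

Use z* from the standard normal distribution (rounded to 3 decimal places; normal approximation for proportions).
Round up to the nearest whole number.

Using z* for proportion z-interval (normal approximation).

For 90% confidence, z* = 1.645 (from standard normal table)

Sample size formula for proportion z-interval: n = z*²p̂(1-p̂)/E²

n = 1.645² × 0.59 × 0.41 / 0.048²
  = 2.706025 × 0.2419 / 0.002304
  = 284.1091

Round up to the nearest whole number: n = 285

285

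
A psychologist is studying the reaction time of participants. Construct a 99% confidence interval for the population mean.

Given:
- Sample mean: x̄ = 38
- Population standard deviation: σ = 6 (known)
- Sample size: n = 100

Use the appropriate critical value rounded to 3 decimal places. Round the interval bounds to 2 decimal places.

The population standard deviation σ is known, so use a z-interval (standard normal critical value).

For 99% confidence, z* = 2.576 (from standard normal table)

Standard error: SE = σ/√n = 6/√100 = 0.600000

Margin of error: E = z* × SE = 2.576 × 0.600000 = 1.5456

Z-interval: x̄ ± E = 38 ± 1.5456 = (36.4544, 39.5456)

Rounded to 2 decimal places:

(36.45, 39.55)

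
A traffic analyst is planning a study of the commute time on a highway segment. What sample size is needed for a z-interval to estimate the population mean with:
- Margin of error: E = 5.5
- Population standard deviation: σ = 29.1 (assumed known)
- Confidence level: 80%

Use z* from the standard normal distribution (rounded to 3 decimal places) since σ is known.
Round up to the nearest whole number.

Using z* since population σ is known (z-interval formula).

For 80% confidence, z* = 1.282 (from standard normal table)

Sample size formula for z-interval: n = (z*σ/E)²

n = (1.282 × 29.1 / 5.5)²
  = (6.782945)²
  = 46.0083

Round up to the nearest whole number: n = 47

47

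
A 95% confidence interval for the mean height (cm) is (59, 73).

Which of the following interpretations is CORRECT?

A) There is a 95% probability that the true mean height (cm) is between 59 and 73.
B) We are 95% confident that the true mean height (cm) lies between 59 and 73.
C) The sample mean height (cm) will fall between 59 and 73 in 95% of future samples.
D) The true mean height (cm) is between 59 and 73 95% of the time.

A confidence interval represents our confidence in the procedure, not a probability statement about the parameter.

Key concept: If we repeated this sampling process many times and computed a 95% CI each time, about 95% of those intervals would contain the true population parameter.

For this specific interval (59, 73):
- Midpoint (point estimate): 66
- Margin of error: 7

The correct interpretation is the one stating confidence that the true parameter lies in the interval — option B.

B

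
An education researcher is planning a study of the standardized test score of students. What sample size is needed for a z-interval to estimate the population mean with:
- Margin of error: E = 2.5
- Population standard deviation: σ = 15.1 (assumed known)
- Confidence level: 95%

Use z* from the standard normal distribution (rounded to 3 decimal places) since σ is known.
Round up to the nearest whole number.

Using z* since population σ is known (z-interval formula).

For 95% confidence, z* = 1.96 (from standard normal table)

Sample size formula for z-interval: n = (z*σ/E)²

n = (1.96 × 15.1 / 2.5)²
  = (11.838400)²
  = 140.1477

Round up to the nearest whole number: n = 141

141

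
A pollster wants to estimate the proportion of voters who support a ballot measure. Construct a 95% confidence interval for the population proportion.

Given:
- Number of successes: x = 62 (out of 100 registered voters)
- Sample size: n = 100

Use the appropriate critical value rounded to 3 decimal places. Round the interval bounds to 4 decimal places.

Sample proportion: p̂ = 62/100 = 0.620000

Check conditions for normal approximation:
  np̂ = 62 ≥ 10 ✓
  n(1-p̂) = 38 ≥ 10 ✓

The sample is large enough, so use a z-interval (normal approximation) for the proportion.

For 95% confidence, z* = 1.96 (from standard normal table)

Standard error: SE = √(p̂(1-p̂)/n) = √(0.620000×0.380000/100) = 0.04853864

Margin of error: E = z* × SE = 1.96 × 0.04853864 = 0.095136

Z-interval: p̂ ± E = 0.620000 ± 0.095136 = (0.524864, 0.715136)

Rounded to 4 decimal places:

(0.5249, 0.7151)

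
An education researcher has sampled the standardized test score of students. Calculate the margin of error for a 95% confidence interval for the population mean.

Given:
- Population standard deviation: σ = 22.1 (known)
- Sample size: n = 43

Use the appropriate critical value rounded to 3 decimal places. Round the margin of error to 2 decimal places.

The population standard deviation σ is known, so use the z-interval margin of error formula.

For 95% confidence, z* = 1.96 (from standard normal table)

Margin of error formula for z-interval: E = z* × σ/√n

E = 1.96 × 22.1/√43
  = 1.96 × 3.370218
  = 6.6056

Rounded to 2 decimal places:

6.61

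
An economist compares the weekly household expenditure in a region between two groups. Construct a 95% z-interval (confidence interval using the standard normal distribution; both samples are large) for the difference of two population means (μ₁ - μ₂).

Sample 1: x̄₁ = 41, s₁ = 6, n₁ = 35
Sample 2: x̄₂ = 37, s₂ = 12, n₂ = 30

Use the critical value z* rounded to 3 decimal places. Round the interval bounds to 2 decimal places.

Both samples are large (n₁ = 35 ≥ 30, n₂ = 30 ≥ 30), so a z-interval for the difference of means applies.

Point estimate: x̄₁ - x̄₂ = 41 - 37 = 4

Standard error: SE = √(s₁²/n₁ + s₂²/n₂)
= √(6²/35 + 12²/30)
= √(1.028571 + 4.800000)
= 2.414243

For 95% confidence, z* = 1.96 (from standard normal table)
Margin of error: E = z* × SE = 1.96 × 2.414243 = 4.7319

Z-interval: (x̄₁ - x̄₂) ± E = 4 ± 4.7319 = (-0.7319, 8.7319)

Rounded to 2 decimal places:

(-0.73, 8.73)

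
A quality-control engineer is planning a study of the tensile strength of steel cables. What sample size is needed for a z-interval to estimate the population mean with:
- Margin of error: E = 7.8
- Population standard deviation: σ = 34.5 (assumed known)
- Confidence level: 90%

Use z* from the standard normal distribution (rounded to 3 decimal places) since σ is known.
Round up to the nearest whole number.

Using z* since population σ is known (z-interval formula).

For 90% confidence, z* = 1.645 (from standard normal table)

Sample size formula for z-interval: n = (z*σ/E)²

n = (1.645 × 34.5 / 7.8)²
  = (7.275962)²
  = 52.9396

Round up to the nearest whole number: n = 53

53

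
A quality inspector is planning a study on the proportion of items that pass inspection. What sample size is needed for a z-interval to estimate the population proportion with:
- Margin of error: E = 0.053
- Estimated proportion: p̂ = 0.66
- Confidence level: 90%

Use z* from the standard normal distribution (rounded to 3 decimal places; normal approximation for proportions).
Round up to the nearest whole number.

Using z* for proportion z-interval (normal approximation).

For 90% confidence, z* = 1.645 (from standard normal table)

Sample size formula for proportion z-interval: n = z*²p̂(1-p̂)/E²

n = 1.645² × 0.66 × 0.34 / 0.053²
  = 2.706025 × 0.2244 / 0.002809
  = 216.1737

Round up to the nearest whole number: n = 217

217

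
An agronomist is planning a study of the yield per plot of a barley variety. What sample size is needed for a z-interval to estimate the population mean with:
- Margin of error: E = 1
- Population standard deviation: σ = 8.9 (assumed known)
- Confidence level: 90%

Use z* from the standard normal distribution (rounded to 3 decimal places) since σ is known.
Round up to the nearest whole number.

Using z* since population σ is known (z-interval formula).

For 90% confidence, z* = 1.645 (from standard normal table)

Sample size formula for z-interval: n = (z*σ/E)²

n = (1.645 × 8.9 / 1)²
  = (14.640500)²
  = 214.3442

Round up to the nearest whole number: n = 215

215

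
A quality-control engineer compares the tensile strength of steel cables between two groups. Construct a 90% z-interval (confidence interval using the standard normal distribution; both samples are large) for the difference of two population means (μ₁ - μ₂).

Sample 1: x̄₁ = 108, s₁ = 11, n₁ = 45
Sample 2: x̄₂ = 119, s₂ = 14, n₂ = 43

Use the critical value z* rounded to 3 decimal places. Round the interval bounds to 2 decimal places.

Both samples are large (n₁ = 45 ≥ 30, n₂ = 43 ≥ 30), so a z-interval for the difference of means applies.

Point estimate: x̄₁ - x̄₂ = 108 - 119 = -11

Standard error: SE = √(s₁²/n₁ + s₂²/n₂)
= √(11²/45 + 14²/43)
= √(2.688889 + 4.558140)
= 2.692031

For 90% confidence, z* = 1.645 (from standard normal table)
Margin of error: E = z* × SE = 1.645 × 2.692031 = 4.4284

Z-interval: (x̄₁ - x̄₂) ± E = -11 ± 4.4284 = (-15.4284, -6.5716)

Rounded to 2 decimal places:

(-15.43, -6.57)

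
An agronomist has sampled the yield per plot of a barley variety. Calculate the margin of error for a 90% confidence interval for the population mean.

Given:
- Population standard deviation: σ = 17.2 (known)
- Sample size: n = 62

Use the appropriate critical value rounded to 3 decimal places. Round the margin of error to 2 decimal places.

The population standard deviation σ is known, so use the z-interval margin of error formula.

For 90% confidence, z* = 1.645 (from standard normal table)

Margin of error formula for z-interval: E = z* × σ/√n

E = 1.645 × 17.2/√62
  = 1.645 × 2.184402
  = 3.5933

Rounded to 2 decimal places:

3.59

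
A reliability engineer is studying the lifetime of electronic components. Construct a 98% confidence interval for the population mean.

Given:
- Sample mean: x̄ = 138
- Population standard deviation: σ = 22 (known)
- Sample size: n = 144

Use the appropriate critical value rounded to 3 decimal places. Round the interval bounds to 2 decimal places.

The population standard deviation σ is known, so use a z-interval (standard normal critical value).

For 98% confidence, z* = 2.326 (from standard normal table)

Standard error: SE = σ/√n = 22/√144 = 1.833333

Margin of error: E = z* × SE = 2.326 × 1.833333 = 4.2643

Z-interval: x̄ ± E = 138 ± 4.2643 = (133.7357, 142.2643)

Rounded to 2 decimal places:

(133.74, 142.26)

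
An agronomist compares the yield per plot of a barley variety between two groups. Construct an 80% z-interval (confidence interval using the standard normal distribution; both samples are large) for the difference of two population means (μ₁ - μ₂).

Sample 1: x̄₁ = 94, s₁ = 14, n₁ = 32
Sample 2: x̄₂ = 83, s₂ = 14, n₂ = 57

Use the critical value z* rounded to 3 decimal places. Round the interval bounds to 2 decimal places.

Both samples are large (n₁ = 32 ≥ 30, n₂ = 57 ≥ 30), so a z-interval for the difference of means applies.

Point estimate: x̄₁ - x̄₂ = 94 - 83 = 11

Standard error: SE = √(s₁²/n₁ + s₂²/n₂)
= √(14²/32 + 14²/57)
= √(6.125000 + 3.438596)
= 3.092507

For 80% confidence, z* = 1.282 (from standard normal table)
Margin of error: E = z* × SE = 1.282 × 3.092507 = 3.9646

Z-interval: (x̄₁ - x̄₂) ± E = 11 ± 3.9646 = (7.0354, 14.9646)

Rounded to 2 decimal places:

(7.04, 14.96)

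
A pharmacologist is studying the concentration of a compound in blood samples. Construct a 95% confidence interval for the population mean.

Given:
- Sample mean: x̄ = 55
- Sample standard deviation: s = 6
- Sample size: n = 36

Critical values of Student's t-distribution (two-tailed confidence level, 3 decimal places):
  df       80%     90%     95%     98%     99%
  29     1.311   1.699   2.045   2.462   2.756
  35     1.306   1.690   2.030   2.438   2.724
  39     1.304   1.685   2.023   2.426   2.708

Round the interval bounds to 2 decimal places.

The population standard deviation σ is unknown (only the sample standard deviation s is given), so use a t-interval with df = n - 1 = 36 - 1 = 35.

For 95% confidence with df = 35, t* = 2.030 (from t-table)

Standard error: SE = s/√n = 6/√36 = 1.000000

Margin of error: E = t* × SE = 2.030 × 1.000000 = 2.0300

T-interval: x̄ ± E = 55 ± 2.0300 = (52.9700, 57.0300)

Rounded to 2 decimal places:

(52.97, 57.03)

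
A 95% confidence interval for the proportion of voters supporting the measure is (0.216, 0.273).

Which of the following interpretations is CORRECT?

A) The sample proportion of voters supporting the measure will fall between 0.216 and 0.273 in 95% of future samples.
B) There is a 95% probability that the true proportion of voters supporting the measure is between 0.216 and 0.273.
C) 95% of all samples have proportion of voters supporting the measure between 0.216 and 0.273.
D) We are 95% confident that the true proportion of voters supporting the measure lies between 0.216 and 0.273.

A confidence interval represents our confidence in the procedure, not a probability statement about the parameter.

Key concept: If we repeated this sampling process many times and computed a 95% CI each time, about 95% of those intervals would contain the true population parameter.

For this specific interval (0.216, 0.273):
- Midpoint (point estimate): 0.2445
- Margin of error: 0.0285

The correct interpretation is the one stating confidence that the true parameter lies in the interval — option D.

D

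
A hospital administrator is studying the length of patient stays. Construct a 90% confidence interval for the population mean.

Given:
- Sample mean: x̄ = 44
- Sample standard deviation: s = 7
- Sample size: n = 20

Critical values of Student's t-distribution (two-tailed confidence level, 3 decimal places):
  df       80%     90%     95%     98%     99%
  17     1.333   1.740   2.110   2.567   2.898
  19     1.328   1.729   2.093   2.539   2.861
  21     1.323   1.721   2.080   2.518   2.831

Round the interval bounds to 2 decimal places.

The population standard deviation σ is unknown (only the sample standard deviation s is given), so use a t-interval with df = n - 1 = 20 - 1 = 19.

For 90% confidence with df = 19, t* = 1.729 (from t-table)

Standard error: SE = s/√n = 7/√20 = 1.565248

Margin of error: E = t* × SE = 1.729 × 1.565248 = 2.7063

T-interval: x̄ ± E = 44 ± 2.7063 = (41.2937, 46.7063)

Rounded to 2 decimal places:

(41.29, 46.71)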